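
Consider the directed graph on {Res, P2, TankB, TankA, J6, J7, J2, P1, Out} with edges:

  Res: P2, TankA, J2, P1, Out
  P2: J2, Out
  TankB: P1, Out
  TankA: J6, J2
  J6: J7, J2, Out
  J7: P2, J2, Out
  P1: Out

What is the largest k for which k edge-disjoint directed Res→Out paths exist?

4

Assign every edge capacity 1; by Menger, the answer equals the max flow.
Path Res→Out (+1); total 1.
Path Res→P2→Out (+1); total 2.
Path Res→P1→Out (+1); total 3.
Path Res→TankA→J6→Out (+1); total 4.
No residual Res→Out path; max flow = 4.
Certifying cut of size 4: {Res→Out, Res→P1, Res→P2, Res→TankA}.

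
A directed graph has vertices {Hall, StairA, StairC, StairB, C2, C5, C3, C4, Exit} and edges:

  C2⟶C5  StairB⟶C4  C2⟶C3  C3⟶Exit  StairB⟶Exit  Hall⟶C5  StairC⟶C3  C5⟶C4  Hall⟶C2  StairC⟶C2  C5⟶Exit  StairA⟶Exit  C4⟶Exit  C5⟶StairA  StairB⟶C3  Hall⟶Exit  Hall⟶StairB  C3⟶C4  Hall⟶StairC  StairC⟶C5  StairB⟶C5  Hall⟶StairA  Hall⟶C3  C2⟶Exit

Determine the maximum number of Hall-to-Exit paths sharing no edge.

7

Assign every edge capacity 1; by Menger, the answer equals the max flow.
Path Hall→Exit (+1); total 1.
Path Hall→StairA→Exit (+1); total 2.
Path Hall→StairB→Exit (+1); total 3.
Path Hall→C2→Exit (+1); total 4.
Path Hall→C5→Exit (+1); total 5.
Path Hall→C3→Exit (+1); total 6.
Path Hall→StairC→C5→C4→Exit (+1); total 7.
No residual Hall→Exit path; max flow = 7.
Certifying cut of size 7: {Hall→C2, Hall→C3, Hall→C5, Hall→Exit, Hall→StairA, Hall→StairB, Hall→StairC}.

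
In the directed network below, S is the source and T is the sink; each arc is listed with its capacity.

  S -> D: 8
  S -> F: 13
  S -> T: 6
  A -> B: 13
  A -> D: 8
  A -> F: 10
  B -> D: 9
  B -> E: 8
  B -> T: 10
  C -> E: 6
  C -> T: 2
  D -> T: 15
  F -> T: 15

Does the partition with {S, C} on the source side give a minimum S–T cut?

No — its capacity is 35, but the minimum cut has capacity 27.

Given cut capacity: 8 + 13 + 6 + 6 + 2 = 35.
Augment S→T: bottleneck 6, flow now 6.
Augment S→D→T: bottleneck 8, flow now 14.
Augment S→F→T: bottleneck 13, flow now 27.
No augmenting path remains; maximum flow = 27.
In the residual graph, reachable from S: {S}.
Min-cut edges: S→D (8), S→F (13), S→T (6); capacity 8 + 13 + 6 = 27.
Cut capacity 35 exceeds the max flow 27, so it is not minimum.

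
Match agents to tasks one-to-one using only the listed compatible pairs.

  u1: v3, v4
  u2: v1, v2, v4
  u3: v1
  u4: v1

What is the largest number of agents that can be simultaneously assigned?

3

Unit-capacity flow: source→left, listed edges, right→sink; max matching = max flow.
Augmenting path u1→v3 (+1); matched 1.
Augmenting path u2→v1 (+1); matched 2.
Augmenting path u3→v1→u2→v2 (+1); matched 3.
No augmenting path remains; maximum matching = 3.
König certificate: {u1, u2, v1} is a vertex cover of size 3 (every listed pair touches it), so no matching can be larger.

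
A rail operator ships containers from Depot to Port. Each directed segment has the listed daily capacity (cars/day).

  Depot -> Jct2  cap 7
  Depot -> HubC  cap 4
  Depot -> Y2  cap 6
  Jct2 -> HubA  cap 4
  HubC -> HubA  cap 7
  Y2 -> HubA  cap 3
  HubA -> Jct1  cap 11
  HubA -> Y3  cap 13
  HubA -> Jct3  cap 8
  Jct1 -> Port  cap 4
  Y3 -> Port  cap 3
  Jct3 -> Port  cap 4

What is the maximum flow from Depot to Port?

Augment Depot→Jct2→HubA→Jct1→Port: bottleneck 4, flow now 4.
Augment Depot→HubC→HubA→Y3→Port: bottleneck 3, flow now 7.
Augment Depot→HubC→HubA→Jct3→Port: bottleneck 1, flow now 8.
Augment Depot→Y2→HubA→Jct3→Port: bottleneck 3, flow now 11.
No augmenting path remains; maximum flow = 11.
In the residual graph, reachable from Depot: {Depot, Jct2, Y2}.
Min-cut edges: Depot→HubC (4), Jct2→HubA (4), Y2→HubA (3); capacity 4 + 4 + 3 = 11.
This cut is saturated, so no flow can exceed 11.

11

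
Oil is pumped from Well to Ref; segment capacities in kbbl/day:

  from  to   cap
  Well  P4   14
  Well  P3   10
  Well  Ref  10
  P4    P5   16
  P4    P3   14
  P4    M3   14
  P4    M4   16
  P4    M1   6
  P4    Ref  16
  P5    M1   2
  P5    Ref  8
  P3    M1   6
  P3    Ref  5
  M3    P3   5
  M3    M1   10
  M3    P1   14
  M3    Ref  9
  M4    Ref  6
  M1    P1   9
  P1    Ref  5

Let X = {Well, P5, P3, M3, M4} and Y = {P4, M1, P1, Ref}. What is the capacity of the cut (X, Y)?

Edges leaving {Well, P5, P3, M3, M4}: Well→P4 (14), Well→Ref (10), P5→M1 (2), P5→Ref (8), P3→M1 (6), P3→Ref (5), M3→M1 (10), M3→P1 (14), M3→Ref (9), M4→Ref (6).
Cut capacity = 14 + 10 + 2 + 8 + 6 + 5 + 10 + 14 + 9 + 6 = 84.

84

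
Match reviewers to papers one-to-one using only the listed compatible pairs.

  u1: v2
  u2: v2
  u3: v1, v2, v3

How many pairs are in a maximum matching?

Unit-capacity flow: source→left, listed edges, right→sink; max matching = max flow.
Augmenting path u1→v2 (+1); matched 1.
Augmenting path u3→v1 (+1); matched 2.
No augmenting path remains; maximum matching = 2.
König certificate: {u3, v2} is a vertex cover of size 2 (every listed pair touches it), so no matching can be larger.

2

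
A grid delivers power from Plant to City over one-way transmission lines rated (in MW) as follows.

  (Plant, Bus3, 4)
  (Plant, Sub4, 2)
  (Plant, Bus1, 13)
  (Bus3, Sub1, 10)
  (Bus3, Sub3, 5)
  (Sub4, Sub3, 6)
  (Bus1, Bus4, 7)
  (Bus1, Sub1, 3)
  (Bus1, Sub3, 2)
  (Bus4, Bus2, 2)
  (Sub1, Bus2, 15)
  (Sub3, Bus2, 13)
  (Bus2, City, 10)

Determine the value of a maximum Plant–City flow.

10

Augment Plant→Bus3→Sub1→Bus2→City: bottleneck 4, flow now 4.
Augment Plant→Sub4→Sub3→Bus2→City: bottleneck 2, flow now 6.
Augment Plant→Bus1→Bus4→Bus2→City: bottleneck 2, flow now 8.
Augment Plant→Bus1→Sub1→Bus2→City: bottleneck 2, flow now 10.
No augmenting path remains; maximum flow = 10.
In the residual graph, reachable from Plant: {Plant, Bus3, Sub4, Bus1, Bus4, Sub1, Sub3, Bus2}.
Min-cut edges: Bus2→City (10); capacity 10 = 10.
This cut is saturated, so no flow can exceed 10.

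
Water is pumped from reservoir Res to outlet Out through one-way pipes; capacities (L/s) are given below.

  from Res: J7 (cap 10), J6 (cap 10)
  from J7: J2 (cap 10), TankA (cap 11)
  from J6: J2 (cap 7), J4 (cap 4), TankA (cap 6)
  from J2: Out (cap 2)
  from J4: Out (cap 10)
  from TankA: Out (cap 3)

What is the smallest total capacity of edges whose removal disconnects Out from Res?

9

Augment Res→J7→J2→Out: bottleneck 2, flow now 2.
Augment Res→J7→TankA→Out: bottleneck 3, flow now 5.
Augment Res→J6→J4→Out: bottleneck 4, flow now 9.
No augmenting path remains; maximum flow = 9.
By max-flow min-cut, the minimum cut capacity equals the max flow.
In the residual graph, reachable from Res: {Res, J7, J6, J2, TankA}.
Min-cut edges: J6→J4 (4), J2→Out (2), TankA→Out (3); capacity 4 + 2 + 3 = 9.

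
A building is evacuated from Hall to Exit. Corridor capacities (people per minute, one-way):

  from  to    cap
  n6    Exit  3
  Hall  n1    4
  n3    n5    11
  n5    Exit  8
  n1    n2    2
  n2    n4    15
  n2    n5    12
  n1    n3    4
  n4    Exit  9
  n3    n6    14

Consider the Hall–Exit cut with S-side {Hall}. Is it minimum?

Given cut capacity: 4 = 4.
Augment Hall→n1→n2→n4→Exit: bottleneck 2, flow now 2.
Augment Hall→n1→n3→n5→Exit: bottleneck 2, flow now 4.
No augmenting path remains; maximum flow = 4.
Cut capacity 4 equals the max flow, so it is a minimum cut.

Yes — it is a minimum cut (capacity 4).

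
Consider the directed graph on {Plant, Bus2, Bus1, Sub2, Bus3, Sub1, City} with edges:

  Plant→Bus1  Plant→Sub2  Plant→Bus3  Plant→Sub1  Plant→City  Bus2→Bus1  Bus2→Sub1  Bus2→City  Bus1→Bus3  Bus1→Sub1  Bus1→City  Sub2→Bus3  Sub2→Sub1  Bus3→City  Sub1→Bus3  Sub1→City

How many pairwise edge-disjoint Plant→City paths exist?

4

Assign every edge capacity 1; by Menger, the answer equals the max flow.
Path Plant→City (+1); total 1.
Path Plant→Bus1→City (+1); total 2.
Path Plant→Bus3→City (+1); total 3.
Path Plant→Sub1→City (+1); total 4.
No residual Plant→City path; max flow = 4.
Certifying cut of size 4: {Bus3→City, Plant→Bus1, Plant→City, Sub1→City}.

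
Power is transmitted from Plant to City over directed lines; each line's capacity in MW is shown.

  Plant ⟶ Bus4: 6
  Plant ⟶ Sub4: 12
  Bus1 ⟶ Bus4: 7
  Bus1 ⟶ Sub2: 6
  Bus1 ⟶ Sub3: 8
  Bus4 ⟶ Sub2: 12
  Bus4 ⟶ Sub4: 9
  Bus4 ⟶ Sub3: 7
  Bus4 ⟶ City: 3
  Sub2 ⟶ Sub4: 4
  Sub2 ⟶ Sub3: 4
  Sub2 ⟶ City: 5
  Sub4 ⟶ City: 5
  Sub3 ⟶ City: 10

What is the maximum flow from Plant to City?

11

Augment Plant→Bus4→City: bottleneck 3, flow now 3.
Augment Plant→Sub4→City: bottleneck 5, flow now 8.
Augment Plant→Bus4→Sub2→City: bottleneck 3, flow now 11.
No augmenting path remains; maximum flow = 11.
In the residual graph, reachable from Plant: {Plant, Sub4}.
Min-cut edges: Plant→Bus4 (6), Sub4→City (5); capacity 6 + 5 = 11.
This cut is saturated, so no flow can exceed 11.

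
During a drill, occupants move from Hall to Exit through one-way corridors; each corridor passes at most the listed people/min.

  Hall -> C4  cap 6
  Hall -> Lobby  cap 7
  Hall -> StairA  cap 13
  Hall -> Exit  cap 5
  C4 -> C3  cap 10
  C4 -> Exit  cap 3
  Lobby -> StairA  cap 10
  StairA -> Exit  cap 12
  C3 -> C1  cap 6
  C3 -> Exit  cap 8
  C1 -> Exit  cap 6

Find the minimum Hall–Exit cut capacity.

Augment Hall→Exit: bottleneck 5, flow now 5.
Augment Hall→C4→Exit: bottleneck 3, flow now 8.
Augment Hall→StairA→Exit: bottleneck 12, flow now 20.
Augment Hall→C4→C3→Exit: bottleneck 3, flow now 23.
No augmenting path remains; maximum flow = 23.
By max-flow min-cut, the minimum cut capacity equals the max flow.
In the residual graph, reachable from Hall: {Hall, Lobby, StairA}.
Min-cut edges: Hall→C4 (6), Hall→Exit (5), StairA→Exit (12); capacity 6 + 5 + 12 = 23.

23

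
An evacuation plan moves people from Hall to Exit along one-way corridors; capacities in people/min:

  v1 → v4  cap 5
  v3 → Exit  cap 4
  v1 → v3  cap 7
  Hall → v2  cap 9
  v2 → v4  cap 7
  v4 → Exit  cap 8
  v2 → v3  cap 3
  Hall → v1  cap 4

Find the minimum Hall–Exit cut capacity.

12

Augment Hall→v1→v3→Exit: bottleneck 4, flow now 4.
Augment Hall→v2→v4→Exit: bottleneck 7, flow now 11.
Augment Hall→v2→v3→v1→v4→Exit: bottleneck 1, flow now 12. (uses reverse residual edge)
No augmenting path remains; maximum flow = 12.
By max-flow min-cut, the minimum cut capacity equals the max flow.
In the residual graph, reachable from Hall: {Hall, v1, v2, v3, v4}.
Min-cut edges: v3→Exit (4), v4→Exit (8); capacity 4 + 8 = 12.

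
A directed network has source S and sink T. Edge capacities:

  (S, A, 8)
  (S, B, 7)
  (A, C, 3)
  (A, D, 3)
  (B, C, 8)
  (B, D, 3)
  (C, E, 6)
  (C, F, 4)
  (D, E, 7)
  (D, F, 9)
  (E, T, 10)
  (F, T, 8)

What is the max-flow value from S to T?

13

Augment S→A→C→E→T: bottleneck 3, flow now 3.
Augment S→A→D→E→T: bottleneck 3, flow now 6.
Augment S→B→C→E→T: bottleneck 3, flow now 9.
Augment S→B→C→F→T: bottleneck 4, flow now 13.
No augmenting path remains; maximum flow = 13.
In the residual graph, reachable from S: {S, A}.
Min-cut edges: S→B (7), A→C (3), A→D (3); capacity 7 + 3 + 3 = 13.
This cut is saturated, so no flow can exceed 13.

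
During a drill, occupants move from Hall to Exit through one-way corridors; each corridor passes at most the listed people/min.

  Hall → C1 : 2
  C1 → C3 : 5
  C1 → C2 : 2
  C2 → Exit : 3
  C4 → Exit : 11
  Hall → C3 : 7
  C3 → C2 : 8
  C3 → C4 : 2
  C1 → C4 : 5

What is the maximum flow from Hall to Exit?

7

Augment Hall→C1→C2→Exit: bottleneck 2, flow now 2.
Augment Hall→C3→C2→Exit: bottleneck 1, flow now 3.
Augment Hall→C3→C4→Exit: bottleneck 2, flow now 5.
Augment Hall→C3→C2→C1→C4→Exit: bottleneck 2, flow now 7. (uses reverse residual edge)
No augmenting path remains; maximum flow = 7.
In the residual graph, reachable from Hall: {Hall, C3, C2}.
Min-cut edges: Hall→C1 (2), C3→C4 (2), C2→Exit (3); capacity 2 + 2 + 3 = 7.
This cut is saturated, so no flow can exceed 7.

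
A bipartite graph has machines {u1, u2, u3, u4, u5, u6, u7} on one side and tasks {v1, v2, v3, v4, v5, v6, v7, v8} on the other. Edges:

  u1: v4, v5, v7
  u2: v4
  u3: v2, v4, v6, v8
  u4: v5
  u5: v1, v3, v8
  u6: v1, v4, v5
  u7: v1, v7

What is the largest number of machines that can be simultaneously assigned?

6

Unit-capacity flow: source→left, listed edges, right→sink; max matching = max flow.
Augmenting path u1→v4 (+1); matched 1.
Augmenting path u3→v2 (+1); matched 2.
Augmenting path u4→v5 (+1); matched 3.
Augmenting path u5→v1 (+1); matched 4.
Augmenting path u7→v7 (+1); matched 5.
Augmenting path u6→v1→u5→v3 (+1); matched 6.
No augmenting path remains; maximum matching = 6.
König certificate: {u3, u5, v1, v4, v5, v7} is a vertex cover of size 6 (every listed pair touches it), so no matching can be larger.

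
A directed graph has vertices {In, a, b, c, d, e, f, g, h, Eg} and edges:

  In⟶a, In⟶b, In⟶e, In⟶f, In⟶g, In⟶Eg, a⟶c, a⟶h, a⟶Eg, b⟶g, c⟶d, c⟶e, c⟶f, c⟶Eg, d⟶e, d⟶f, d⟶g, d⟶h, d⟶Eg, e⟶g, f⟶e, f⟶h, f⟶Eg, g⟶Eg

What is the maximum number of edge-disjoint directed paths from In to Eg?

4

Assign every edge capacity 1; by Menger, the answer equals the max flow.
Path In→Eg (+1); total 1.
Path In→a→Eg (+1); total 2.
Path In→f→Eg (+1); total 3.
Path In→g→Eg (+1); total 4.
No residual In→Eg path; max flow = 4.
Certifying cut of size 4: {In→Eg, In→a, In→f, g→Eg}.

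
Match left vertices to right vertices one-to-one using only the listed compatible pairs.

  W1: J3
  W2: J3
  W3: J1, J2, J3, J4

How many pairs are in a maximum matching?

Unit-capacity flow: source→left, listed edges, right→sink; max matching = max flow.
Augmenting path W1→J3 (+1); matched 1.
Augmenting path W3→J1 (+1); matched 2.
No augmenting path remains; maximum matching = 2.
König certificate: {W3, J3} is a vertex cover of size 2 (every listed pair touches it), so no matching can be larger.

2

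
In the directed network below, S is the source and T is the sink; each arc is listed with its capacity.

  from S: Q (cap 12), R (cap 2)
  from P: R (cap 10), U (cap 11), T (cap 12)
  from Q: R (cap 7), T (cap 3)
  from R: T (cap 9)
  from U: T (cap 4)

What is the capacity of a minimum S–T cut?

Augment S→Q→T: bottleneck 3, flow now 3.
Augment S→R→T: bottleneck 2, flow now 5.
Augment S→Q→R→T: bottleneck 7, flow now 12.
No augmenting path remains; maximum flow = 12.
By max-flow min-cut, the minimum cut capacity equals the max flow.
In the residual graph, reachable from S: {S, Q}.
Min-cut edges: S→R (2), Q→R (7), Q→T (3); capacity 2 + 7 + 3 = 12.

12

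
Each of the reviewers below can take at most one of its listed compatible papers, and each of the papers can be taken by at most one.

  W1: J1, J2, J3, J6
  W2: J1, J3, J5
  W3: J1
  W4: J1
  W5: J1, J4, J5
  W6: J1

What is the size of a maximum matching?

Unit-capacity flow: source→left, listed edges, right→sink; max matching = max flow.
Augmenting path W1→J1 (+1); matched 1.
Augmenting path W2→J3 (+1); matched 2.
Augmenting path W5→J4 (+1); matched 3.
Augmenting path W3→J1→W1→J2 (+1); matched 4.
No augmenting path remains; maximum matching = 4.
König certificate: {W1, W2, W5, J1} is a vertex cover of size 4 (every listed pair touches it), so no matching can be larger.

4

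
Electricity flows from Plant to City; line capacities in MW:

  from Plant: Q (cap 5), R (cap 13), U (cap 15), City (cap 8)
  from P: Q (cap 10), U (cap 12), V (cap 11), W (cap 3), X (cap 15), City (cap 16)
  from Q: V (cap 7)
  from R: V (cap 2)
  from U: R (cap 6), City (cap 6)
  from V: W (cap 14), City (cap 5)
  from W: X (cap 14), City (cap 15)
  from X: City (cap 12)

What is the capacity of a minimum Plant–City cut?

21

Augment Plant→City: bottleneck 8, flow now 8.
Augment Plant→U→City: bottleneck 6, flow now 14.
Augment Plant→Q→V→City: bottleneck 5, flow now 19.
Augment Plant→R→V→W→City: bottleneck 2, flow now 21.
No augmenting path remains; maximum flow = 21.
By max-flow min-cut, the minimum cut capacity equals the max flow.
In the residual graph, reachable from Plant: {Plant, R, U}.
Min-cut edges: Plant→Q (5), Plant→City (8), R→V (2), U→City (6); capacity 5 + 8 + 2 + 6 = 21.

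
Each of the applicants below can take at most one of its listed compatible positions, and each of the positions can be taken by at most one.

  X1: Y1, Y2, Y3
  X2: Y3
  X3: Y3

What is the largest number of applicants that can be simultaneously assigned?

Unit-capacity flow: source→left, listed edges, right→sink; max matching = max flow.
Augmenting path X1→Y1 (+1); matched 1.
Augmenting path X2→Y3 (+1); matched 2.
No augmenting path remains; maximum matching = 2.
König certificate: {X1, Y3} is a vertex cover of size 2 (every listed pair touches it), so no matching can be larger.

2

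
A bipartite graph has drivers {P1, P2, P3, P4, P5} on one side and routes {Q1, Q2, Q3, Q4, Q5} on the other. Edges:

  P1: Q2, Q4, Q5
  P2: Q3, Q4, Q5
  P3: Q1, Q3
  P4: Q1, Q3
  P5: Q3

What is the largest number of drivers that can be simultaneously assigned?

Unit-capacity flow: source→left, listed edges, right→sink; max matching = max flow.
Augmenting path P1→Q2 (+1); matched 1.
Augmenting path P2→Q3 (+1); matched 2.
Augmenting path P3→Q1 (+1); matched 3.
Augmenting path P4→Q3→P2→Q4 (+1); matched 4.
No augmenting path remains; maximum matching = 4.
König certificate: {P1, P2, Q1, Q3} is a vertex cover of size 4 (every listed pair touches it), so no matching can be larger.

4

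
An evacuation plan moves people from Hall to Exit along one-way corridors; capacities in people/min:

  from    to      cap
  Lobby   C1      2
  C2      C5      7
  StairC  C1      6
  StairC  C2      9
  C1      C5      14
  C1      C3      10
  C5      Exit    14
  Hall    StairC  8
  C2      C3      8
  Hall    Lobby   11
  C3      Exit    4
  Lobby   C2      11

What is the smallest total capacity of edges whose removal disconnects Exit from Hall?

Augment Hall→Lobby→C2→C3→Exit: bottleneck 4, flow now 4.
Augment Hall→Lobby→C2→C5→Exit: bottleneck 7, flow now 11.
Augment Hall→StairC→C1→C5→Exit: bottleneck 6, flow now 17.
Augment Hall→StairC→C2→Lobby→C1→C5→Exit: bottleneck 1, flow now 18. (uses reverse residual edge)
No augmenting path remains; maximum flow = 18.
By max-flow min-cut, the minimum cut capacity equals the max flow.
In the residual graph, reachable from Hall: {Hall, Lobby, StairC, C2, C1, C3, C5}.
Min-cut edges: C3→Exit (4), C5→Exit (14); capacity 4 + 14 = 18.

18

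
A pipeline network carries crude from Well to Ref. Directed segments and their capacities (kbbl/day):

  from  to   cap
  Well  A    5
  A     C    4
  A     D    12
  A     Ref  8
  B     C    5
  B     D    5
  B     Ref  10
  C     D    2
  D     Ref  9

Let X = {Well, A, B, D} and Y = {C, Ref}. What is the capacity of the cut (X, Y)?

Edges leaving {Well, A, B, D}: A→C (4), A→Ref (8), B→C (5), B→Ref (10), D→Ref (9).
Cut capacity = 4 + 8 + 5 + 10 + 9 = 36.

36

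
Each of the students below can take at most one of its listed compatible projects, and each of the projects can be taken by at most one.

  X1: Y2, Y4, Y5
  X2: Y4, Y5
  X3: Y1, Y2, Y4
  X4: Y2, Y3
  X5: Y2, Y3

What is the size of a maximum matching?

Unit-capacity flow: source→left, listed edges, right→sink; max matching = max flow.
Augmenting path X1→Y2 (+1); matched 1.
Augmenting path X2→Y4 (+1); matched 2.
Augmenting path X3→Y1 (+1); matched 3.
Augmenting path X4→Y3 (+1); matched 4.
Augmenting path X5→Y2→X1→Y5 (+1); matched 5.
No augmenting path remains; maximum matching = 5.
König certificate: {X1, X2, X3, X4, X5} is a vertex cover of size 5 (every listed pair touches it), so no matching can be larger.

5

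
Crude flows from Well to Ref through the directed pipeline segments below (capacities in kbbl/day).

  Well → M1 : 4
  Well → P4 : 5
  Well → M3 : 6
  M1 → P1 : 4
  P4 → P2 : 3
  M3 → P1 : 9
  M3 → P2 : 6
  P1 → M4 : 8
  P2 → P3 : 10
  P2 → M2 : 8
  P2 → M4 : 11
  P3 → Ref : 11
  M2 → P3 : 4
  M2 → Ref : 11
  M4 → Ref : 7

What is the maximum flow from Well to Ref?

13

Augment Well→M1→P1→M4→Ref: bottleneck 4, flow now 4.
Augment Well→P4→P2→P3→Ref: bottleneck 3, flow now 7.
Augment Well→M3→P1→M4→Ref: bottleneck 3, flow now 10.
Augment Well→M3→P2→P3→Ref: bottleneck 3, flow now 13.
No augmenting path remains; maximum flow = 13.
In the residual graph, reachable from Well: {Well, P4}.
Min-cut edges: Well→M1 (4), Well→M3 (6), P4→P2 (3); capacity 4 + 6 + 3 = 13.
This cut is saturated, so no flow can exceed 13.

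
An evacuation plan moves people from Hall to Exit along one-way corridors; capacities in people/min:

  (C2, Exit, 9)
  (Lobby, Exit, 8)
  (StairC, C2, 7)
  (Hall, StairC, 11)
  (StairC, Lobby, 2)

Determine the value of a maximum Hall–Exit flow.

Augment Hall→StairC→C2→Exit: bottleneck 7, flow now 7.
Augment Hall→StairC→Lobby→Exit: bottleneck 2, flow now 9.
No augmenting path remains; maximum flow = 9.
In the residual graph, reachable from Hall: {Hall, StairC}.
Min-cut edges: StairC→C2 (7), StairC→Lobby (2); capacity 7 + 2 = 9.
This cut is saturated, so no flow can exceed 9.

9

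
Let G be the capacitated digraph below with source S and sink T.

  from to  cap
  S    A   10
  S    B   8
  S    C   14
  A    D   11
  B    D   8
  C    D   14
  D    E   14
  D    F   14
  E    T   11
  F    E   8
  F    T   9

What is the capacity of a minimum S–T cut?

20

Augment S→A→D→E→T: bottleneck 10, flow now 10.
Augment S→B→D→E→T: bottleneck 1, flow now 11.
Augment S→B→D→F→T: bottleneck 7, flow now 18.
Augment S→C→D→F→T: bottleneck 2, flow now 20.
No augmenting path remains; maximum flow = 20.
By max-flow min-cut, the minimum cut capacity equals the max flow.
In the residual graph, reachable from S: {S, A, B, C, D, E, F}.
Min-cut edges: E→T (11), F→T (9); capacity 11 + 9 = 20.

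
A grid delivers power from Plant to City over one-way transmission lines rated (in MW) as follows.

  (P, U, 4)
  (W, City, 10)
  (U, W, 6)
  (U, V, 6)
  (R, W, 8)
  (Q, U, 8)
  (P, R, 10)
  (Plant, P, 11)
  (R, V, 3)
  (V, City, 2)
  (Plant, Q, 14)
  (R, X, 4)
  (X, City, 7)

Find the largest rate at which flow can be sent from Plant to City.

16

Augment Plant→P→R→V→City: bottleneck 2, flow now 2.
Augment Plant→P→R→W→City: bottleneck 8, flow now 10.
Augment Plant→P→U→W→City: bottleneck 1, flow now 11.
Augment Plant→Q→U→W→City: bottleneck 1, flow now 12.
Augment Plant→Q→U→V→R→X→City: bottleneck 2, flow now 14. (uses reverse residual edge)
Augment Plant→Q→U→W→R→X→City: bottleneck 2, flow now 16. (uses reverse residual edge)
No augmenting path remains; maximum flow = 16.
In the residual graph, reachable from Plant: {Plant, P, Q, R, U, V, W}.
Min-cut edges: R→X (4), V→City (2), W→City (10); capacity 4 + 2 + 10 = 16.
This cut is saturated, so no flow can exceed 16.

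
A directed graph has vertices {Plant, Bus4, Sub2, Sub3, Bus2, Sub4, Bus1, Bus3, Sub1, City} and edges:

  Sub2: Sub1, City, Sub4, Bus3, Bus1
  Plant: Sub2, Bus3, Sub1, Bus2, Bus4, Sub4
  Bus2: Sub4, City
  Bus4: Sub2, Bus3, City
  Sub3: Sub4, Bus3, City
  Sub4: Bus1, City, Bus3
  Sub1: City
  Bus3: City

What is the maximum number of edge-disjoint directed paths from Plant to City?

Assign every edge capacity 1; by Menger, the answer equals the max flow.
Path Plant→Bus4→City (+1); total 1.
Path Plant→Sub2→City (+1); total 2.
Path Plant→Bus2→City (+1); total 3.
Path Plant→Sub4→City (+1); total 4.
Path Plant→Bus3→City (+1); total 5.
Path Plant→Sub1→City (+1); total 6.
No residual Plant→City path; max flow = 6.
Certifying cut of size 6: {Plant→Bus2, Plant→Bus3, Plant→Bus4, Plant→Sub1, Plant→Sub2, Plant→Sub4}.

6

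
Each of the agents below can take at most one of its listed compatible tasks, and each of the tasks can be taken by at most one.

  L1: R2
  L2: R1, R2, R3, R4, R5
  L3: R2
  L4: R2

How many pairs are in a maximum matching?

Unit-capacity flow: source→left, listed edges, right→sink; max matching = max flow.
Augmenting path L1→R2 (+1); matched 1.
Augmenting path L2→R1 (+1); matched 2.
No augmenting path remains; maximum matching = 2.
König certificate: {L2, R2} is a vertex cover of size 2 (every listed pair touches it), so no matching can be larger.

2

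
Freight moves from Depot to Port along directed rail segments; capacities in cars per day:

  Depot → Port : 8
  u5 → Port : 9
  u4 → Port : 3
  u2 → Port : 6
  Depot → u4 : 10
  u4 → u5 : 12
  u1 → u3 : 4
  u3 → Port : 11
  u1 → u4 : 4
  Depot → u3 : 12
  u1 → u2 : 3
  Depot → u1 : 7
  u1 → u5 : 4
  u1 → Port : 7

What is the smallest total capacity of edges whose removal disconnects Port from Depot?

Augment Depot→Port: bottleneck 8, flow now 8.
Augment Depot→u1→Port: bottleneck 7, flow now 15.
Augment Depot→u3→Port: bottleneck 11, flow now 26.
Augment Depot→u4→Port: bottleneck 3, flow now 29.
Augment Depot→u4→u5→Port: bottleneck 7, flow now 36.
No augmenting path remains; maximum flow = 36.
By max-flow min-cut, the minimum cut capacity equals the max flow.
In the residual graph, reachable from Depot: {Depot, u3}.
Min-cut edges: Depot→u1 (7), Depot→u4 (10), Depot→Port (8), u3→Port (11); capacity 7 + 10 + 8 + 11 = 36.

36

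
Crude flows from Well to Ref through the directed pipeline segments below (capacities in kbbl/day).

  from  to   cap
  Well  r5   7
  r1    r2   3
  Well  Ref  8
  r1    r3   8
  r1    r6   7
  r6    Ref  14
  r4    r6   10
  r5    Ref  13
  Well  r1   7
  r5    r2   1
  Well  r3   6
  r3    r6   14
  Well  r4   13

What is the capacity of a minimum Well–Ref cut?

29

Augment Well→Ref: bottleneck 8, flow now 8.
Augment Well→r5→Ref: bottleneck 7, flow now 15.
Augment Well→r1→r6→Ref: bottleneck 7, flow now 22.
Augment Well→r3→r6→Ref: bottleneck 6, flow now 28.
Augment Well→r4→r6→Ref: bottleneck 1, flow now 29.
No augmenting path remains; maximum flow = 29.
By max-flow min-cut, the minimum cut capacity equals the max flow.
In the residual graph, reachable from Well: {Well, r1, r2, r3, r4, r6}.
Min-cut edges: Well→r5 (7), Well→Ref (8), r6→Ref (14); capacity 7 + 8 + 14 = 29.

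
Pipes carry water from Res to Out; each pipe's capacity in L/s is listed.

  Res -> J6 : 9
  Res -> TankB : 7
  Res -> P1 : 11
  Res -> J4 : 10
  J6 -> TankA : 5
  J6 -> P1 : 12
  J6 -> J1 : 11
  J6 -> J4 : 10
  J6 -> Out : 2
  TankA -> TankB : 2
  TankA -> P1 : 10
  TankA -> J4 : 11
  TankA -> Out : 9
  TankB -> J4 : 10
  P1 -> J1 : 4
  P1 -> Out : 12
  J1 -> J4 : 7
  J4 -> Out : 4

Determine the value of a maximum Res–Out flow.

Augment Res→J6→Out: bottleneck 2, flow now 2.
Augment Res→P1→Out: bottleneck 11, flow now 13.
Augment Res→J4→Out: bottleneck 4, flow now 17.
Augment Res→J6→TankA→Out: bottleneck 5, flow now 22.
Augment Res→J6→P1→Out: bottleneck 1, flow now 23.
No augmenting path remains; maximum flow = 23.
In the residual graph, reachable from Res: {Res, J6, TankB, P1, J1, J4}.
Min-cut edges: J6→TankA (5), J6→Out (2), P1→Out (12), J4→Out (4); capacity 5 + 2 + 12 + 4 = 23.
This cut is saturated, so no flow can exceed 23.

23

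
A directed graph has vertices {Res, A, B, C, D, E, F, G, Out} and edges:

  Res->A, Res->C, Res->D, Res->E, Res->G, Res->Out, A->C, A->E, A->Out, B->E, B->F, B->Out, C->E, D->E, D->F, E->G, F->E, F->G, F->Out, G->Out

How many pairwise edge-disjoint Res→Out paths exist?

Assign every edge capacity 1; by Menger, the answer equals the max flow.
Path Res→Out (+1); total 1.
Path Res→A→Out (+1); total 2.
Path Res→G→Out (+1); total 3.
Path Res→D→F→Out (+1); total 4.
No residual Res→Out path; max flow = 4.
Certifying cut of size 4: {G→Out, Res→A, Res→D, Res→Out}.

4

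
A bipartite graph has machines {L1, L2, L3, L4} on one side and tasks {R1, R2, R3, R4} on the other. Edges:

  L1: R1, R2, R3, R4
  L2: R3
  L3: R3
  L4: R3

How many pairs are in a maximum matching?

Unit-capacity flow: source→left, listed edges, right→sink; max matching = max flow.
Augmenting path L1→R1 (+1); matched 1.
Augmenting path L2→R3 (+1); matched 2.
No augmenting path remains; maximum matching = 2.
König certificate: {L1, R3} is a vertex cover of size 2 (every listed pair touches it), so no matching can be larger.

2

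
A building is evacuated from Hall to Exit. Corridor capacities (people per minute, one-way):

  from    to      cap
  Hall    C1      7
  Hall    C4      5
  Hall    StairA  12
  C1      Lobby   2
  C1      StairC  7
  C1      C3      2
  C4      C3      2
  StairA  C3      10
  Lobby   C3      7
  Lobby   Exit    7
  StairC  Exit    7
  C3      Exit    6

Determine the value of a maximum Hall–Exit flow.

Augment Hall→C1→Lobby→Exit: bottleneck 2, flow now 2.
Augment Hall→C1→StairC→Exit: bottleneck 5, flow now 7.
Augment Hall→C4→C3→Exit: bottleneck 2, flow now 9.
Augment Hall→StairA→C3→Exit: bottleneck 4, flow now 13.
No augmenting path remains; maximum flow = 13.
In the residual graph, reachable from Hall: {Hall, C4, StairA, C3}.
Min-cut edges: Hall→C1 (7), C3→Exit (6); capacity 7 + 6 = 13.
This cut is saturated, so no flow can exceed 13.

13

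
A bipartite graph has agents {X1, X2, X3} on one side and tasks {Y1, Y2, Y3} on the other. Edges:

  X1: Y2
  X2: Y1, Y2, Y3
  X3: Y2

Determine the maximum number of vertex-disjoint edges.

2

Unit-capacity flow: source→left, listed edges, right→sink; max matching = max flow.
Augmenting path X1→Y2 (+1); matched 1.
Augmenting path X2→Y1 (+1); matched 2.
No augmenting path remains; maximum matching = 2.
König certificate: {X2, Y2} is a vertex cover of size 2 (every listed pair touches it), so no matching can be larger.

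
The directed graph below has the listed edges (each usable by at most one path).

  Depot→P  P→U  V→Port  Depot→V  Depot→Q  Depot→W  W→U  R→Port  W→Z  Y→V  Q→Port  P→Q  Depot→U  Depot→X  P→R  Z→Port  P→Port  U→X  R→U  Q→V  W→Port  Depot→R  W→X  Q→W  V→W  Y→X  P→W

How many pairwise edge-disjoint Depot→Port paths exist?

5

Assign every edge capacity 1; by Menger, the answer equals the max flow.
Path Depot→P→Port (+1); total 1.
Path Depot→Q→Port (+1); total 2.
Path Depot→R→Port (+1); total 3.
Path Depot→V→Port (+1); total 4.
Path Depot→W→Port (+1); total 5.
No residual Depot→Port path; max flow = 5.
Certifying cut of size 5: {Depot→P, Depot→Q, Depot→R, Depot→V, Depot→W}.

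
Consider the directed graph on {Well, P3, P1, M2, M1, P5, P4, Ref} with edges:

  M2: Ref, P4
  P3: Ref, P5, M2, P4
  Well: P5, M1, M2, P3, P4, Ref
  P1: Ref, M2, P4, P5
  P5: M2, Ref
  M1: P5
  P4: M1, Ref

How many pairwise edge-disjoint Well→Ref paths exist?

Assign every edge capacity 1; by Menger, the answer equals the max flow.
Path Well→Ref (+1); total 1.
Path Well→P3→Ref (+1); total 2.
Path Well→M2→Ref (+1); total 3.
Path Well→P5→Ref (+1); total 4.
Path Well→P4→Ref (+1); total 5.
No residual Well→Ref path; max flow = 5.
Certifying cut of size 5: {M2→Ref, P4→Ref, P5→Ref, Well→P3, Well→Ref}.

5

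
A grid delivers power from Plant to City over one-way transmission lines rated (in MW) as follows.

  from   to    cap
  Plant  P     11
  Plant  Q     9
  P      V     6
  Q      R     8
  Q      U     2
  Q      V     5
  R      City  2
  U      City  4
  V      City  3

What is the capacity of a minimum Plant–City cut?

7

Augment Plant→P→V→City: bottleneck 3, flow now 3.
Augment Plant→Q→R→City: bottleneck 2, flow now 5.
Augment Plant→Q→U→City: bottleneck 2, flow now 7.
No augmenting path remains; maximum flow = 7.
By max-flow min-cut, the minimum cut capacity equals the max flow.
In the residual graph, reachable from Plant: {Plant, P, Q, R, V}.
Min-cut edges: Q→U (2), R→City (2), V→City (3); capacity 2 + 2 + 3 = 7.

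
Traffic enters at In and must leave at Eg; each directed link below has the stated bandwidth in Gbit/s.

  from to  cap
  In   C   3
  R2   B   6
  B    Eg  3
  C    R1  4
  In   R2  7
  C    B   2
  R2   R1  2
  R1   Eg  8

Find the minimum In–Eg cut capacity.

Augment In→R2→R1→Eg: bottleneck 2, flow now 2.
Augment In→R2→B→Eg: bottleneck 3, flow now 5.
Augment In→C→R1→Eg: bottleneck 3, flow now 8.
No augmenting path remains; maximum flow = 8.
By max-flow min-cut, the minimum cut capacity equals the max flow.
In the residual graph, reachable from In: {In, R2, B}.
Min-cut edges: In→C (3), R2→R1 (2), B→Eg (3); capacity 3 + 2 + 3 = 8.

8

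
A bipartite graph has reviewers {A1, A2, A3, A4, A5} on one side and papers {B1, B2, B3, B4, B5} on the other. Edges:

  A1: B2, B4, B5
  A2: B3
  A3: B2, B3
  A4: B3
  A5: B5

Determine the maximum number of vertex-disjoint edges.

Unit-capacity flow: source→left, listed edges, right→sink; max matching = max flow.
Augmenting path A1→B2 (+1); matched 1.
Augmenting path A2→B3 (+1); matched 2.
Augmenting path A5→B5 (+1); matched 3.
Augmenting path A3→B2→A1→B4 (+1); matched 4.
No augmenting path remains; maximum matching = 4.
König certificate: {A1, A3, A5, B3} is a vertex cover of size 4 (every listed pair touches it), so no matching can be larger.

4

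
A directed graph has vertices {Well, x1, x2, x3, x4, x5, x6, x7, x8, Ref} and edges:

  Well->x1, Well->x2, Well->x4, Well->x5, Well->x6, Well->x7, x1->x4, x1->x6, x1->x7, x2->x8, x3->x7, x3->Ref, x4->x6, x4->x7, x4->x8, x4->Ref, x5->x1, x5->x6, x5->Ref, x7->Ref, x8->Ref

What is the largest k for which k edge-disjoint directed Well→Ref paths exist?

Assign every edge capacity 1; by Menger, the answer equals the max flow.
Path Well→x4→Ref (+1); total 1.
Path Well→x5→Ref (+1); total 2.
Path Well→x7→Ref (+1); total 3.
Path Well→x2→x8→Ref (+1); total 4.
No residual Well→Ref path; max flow = 4.
Certifying cut of size 4: {Well→x5, x4→Ref, x7→Ref, x8→Ref}.

4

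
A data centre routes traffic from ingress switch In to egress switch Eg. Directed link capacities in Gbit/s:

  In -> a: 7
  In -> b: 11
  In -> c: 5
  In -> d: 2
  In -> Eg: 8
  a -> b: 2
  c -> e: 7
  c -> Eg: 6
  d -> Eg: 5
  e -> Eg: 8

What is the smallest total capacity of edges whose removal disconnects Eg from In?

15

Augment In→Eg: bottleneck 8, flow now 8.
Augment In→c→Eg: bottleneck 5, flow now 13.
Augment In→d→Eg: bottleneck 2, flow now 15.
No augmenting path remains; maximum flow = 15.
By max-flow min-cut, the minimum cut capacity equals the max flow.
In the residual graph, reachable from In: {In, a, b}.
Min-cut edges: In→c (5), In→d (2), In→Eg (8); capacity 5 + 2 + 8 = 15.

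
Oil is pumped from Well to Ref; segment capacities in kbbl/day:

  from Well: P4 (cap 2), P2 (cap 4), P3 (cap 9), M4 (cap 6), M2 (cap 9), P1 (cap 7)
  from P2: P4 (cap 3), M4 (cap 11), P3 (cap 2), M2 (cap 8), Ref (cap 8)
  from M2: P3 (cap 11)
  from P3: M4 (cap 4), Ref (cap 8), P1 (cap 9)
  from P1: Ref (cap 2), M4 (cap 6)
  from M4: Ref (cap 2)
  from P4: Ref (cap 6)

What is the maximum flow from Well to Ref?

Augment Well→P2→Ref: bottleneck 4, flow now 4.
Augment Well→P3→Ref: bottleneck 8, flow now 12.
Augment Well→P1→Ref: bottleneck 2, flow now 14.
Augment Well→M4→Ref: bottleneck 2, flow now 16.
Augment Well→P4→Ref: bottleneck 2, flow now 18.
No augmenting path remains; maximum flow = 18.
In the residual graph, reachable from Well: {Well, M2, P3, P1, M4}.
Min-cut edges: Well→P2 (4), Well→P4 (2), P3→Ref (8), P1→Ref (2), M4→Ref (2); capacity 4 + 2 + 8 + 2 + 2 = 18.
This cut is saturated, so no flow can exceed 18.

18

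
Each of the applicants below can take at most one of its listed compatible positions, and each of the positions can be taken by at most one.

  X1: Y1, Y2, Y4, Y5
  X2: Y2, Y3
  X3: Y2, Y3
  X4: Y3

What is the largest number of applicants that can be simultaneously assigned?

3

Unit-capacity flow: source→left, listed edges, right→sink; max matching = max flow.
Augmenting path X1→Y1 (+1); matched 1.
Augmenting path X2→Y2 (+1); matched 2.
Augmenting path X3→Y3 (+1); matched 3.
No augmenting path remains; maximum matching = 3.
König certificate: {X1, Y2, Y3} is a vertex cover of size 3 (every listed pair touches it), so no matching can be larger.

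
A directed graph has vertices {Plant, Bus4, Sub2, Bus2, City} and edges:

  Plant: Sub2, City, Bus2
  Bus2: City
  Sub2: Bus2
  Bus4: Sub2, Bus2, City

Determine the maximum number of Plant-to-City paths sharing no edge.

2

Assign every edge capacity 1; by Menger, the answer equals the max flow.
Path Plant→City (+1); total 1.
Path Plant→Bus2→City (+1); total 2.
No residual Plant→City path; max flow = 2.
Certifying cut of size 2: {Bus2→City, Plant→City}.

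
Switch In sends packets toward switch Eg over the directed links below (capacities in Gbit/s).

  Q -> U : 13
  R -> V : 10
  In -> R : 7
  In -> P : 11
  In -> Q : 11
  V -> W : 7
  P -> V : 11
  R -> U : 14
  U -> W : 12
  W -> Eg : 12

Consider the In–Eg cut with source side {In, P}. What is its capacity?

29

Edges leaving {In, P}: In→Q (11), In→R (7), P→V (11).
Cut capacity = 11 + 7 + 11 = 29.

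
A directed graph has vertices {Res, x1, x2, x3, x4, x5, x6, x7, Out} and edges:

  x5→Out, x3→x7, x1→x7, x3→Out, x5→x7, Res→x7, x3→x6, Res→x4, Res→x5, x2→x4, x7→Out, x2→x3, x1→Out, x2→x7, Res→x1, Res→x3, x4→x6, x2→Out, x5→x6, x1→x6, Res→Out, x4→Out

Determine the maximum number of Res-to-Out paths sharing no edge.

6

Assign every edge capacity 1; by Menger, the answer equals the max flow.
Path Res→Out (+1); total 1.
Path Res→x1→Out (+1); total 2.
Path Res→x3→Out (+1); total 3.
Path Res→x4→Out (+1); total 4.
Path Res→x5→Out (+1); total 5.
Path Res→x7→Out (+1); total 6.
No residual Res→Out path; max flow = 6.
Certifying cut of size 6: {Res→Out, Res→x1, Res→x3, Res→x4, Res→x5, Res→x7}.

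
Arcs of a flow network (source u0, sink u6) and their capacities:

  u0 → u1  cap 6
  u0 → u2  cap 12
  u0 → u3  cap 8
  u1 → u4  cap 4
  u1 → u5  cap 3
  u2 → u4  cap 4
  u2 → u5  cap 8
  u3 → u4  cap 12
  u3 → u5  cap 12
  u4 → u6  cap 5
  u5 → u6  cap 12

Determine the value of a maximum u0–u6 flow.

17

Augment u0→u1→u4→u6: bottleneck 4, flow now 4.
Augment u0→u1→u5→u6: bottleneck 2, flow now 6.
Augment u0→u2→u4→u6: bottleneck 1, flow now 7.
Augment u0→u2→u5→u6: bottleneck 8, flow now 15.
Augment u0→u3→u5→u6: bottleneck 2, flow now 17.
No augmenting path remains; maximum flow = 17.
In the residual graph, reachable from u0: {u0, u1, u2, u3, u4, u5}.
Min-cut edges: u4→u6 (5), u5→u6 (12); capacity 5 + 12 = 17.
This cut is saturated, so no flow can exceed 17.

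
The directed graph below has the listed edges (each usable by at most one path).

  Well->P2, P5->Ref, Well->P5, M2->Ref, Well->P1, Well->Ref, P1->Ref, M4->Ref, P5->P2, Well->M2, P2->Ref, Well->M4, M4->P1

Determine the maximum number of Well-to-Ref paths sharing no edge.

Assign every edge capacity 1; by Menger, the answer equals the max flow.
Path Well→Ref (+1); total 1.
Path Well→M4→Ref (+1); total 2.
Path Well→M2→Ref (+1); total 3.
Path Well→P1→Ref (+1); total 4.
Path Well→P5→Ref (+1); total 5.
Path Well→P2→Ref (+1); total 6.
No residual Well→Ref path; max flow = 6.
Certifying cut of size 6: {Well→M2, Well→M4, Well→P1, Well→P2, Well→P5, Well→Ref}.

6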